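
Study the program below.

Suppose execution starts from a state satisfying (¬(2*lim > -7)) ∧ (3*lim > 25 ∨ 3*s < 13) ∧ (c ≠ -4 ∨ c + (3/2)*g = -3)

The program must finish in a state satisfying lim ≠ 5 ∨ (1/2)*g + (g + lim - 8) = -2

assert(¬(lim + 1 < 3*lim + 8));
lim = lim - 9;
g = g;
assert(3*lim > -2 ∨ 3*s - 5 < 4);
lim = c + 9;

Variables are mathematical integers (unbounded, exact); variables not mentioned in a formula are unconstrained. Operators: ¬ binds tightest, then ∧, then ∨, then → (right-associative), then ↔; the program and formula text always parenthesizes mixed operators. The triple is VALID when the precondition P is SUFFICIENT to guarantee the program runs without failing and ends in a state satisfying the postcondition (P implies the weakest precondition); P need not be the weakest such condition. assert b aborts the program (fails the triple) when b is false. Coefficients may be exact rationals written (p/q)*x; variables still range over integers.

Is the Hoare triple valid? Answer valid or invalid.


Working backward. After the program, the postcondition lim ≠ 5 ∨ (1/2)*g + (g + lim - 8) = -2 must hold; in canonical form it is lim ≠ 5 ∨ (3/2)*g + lim = 6.
Before lim := c + 9: c ≠ -4 ∨ c + (3/2)*g = -3
Before assert 3*lim > -2 ∨ 3*s - 5 < 4: (3*lim > -2 ∨ 3*s < 9) ∧ (c ≠ -4 ∨ c + (3/2)*g = -3)
Before g := g: (3*lim > -2 ∨ 3*s < 9) ∧ (c ≠ -4 ∨ c + (3/2)*g = -3)
Before lim := lim - 9: (3*lim > 25 ∨ 3*s < 9) ∧ (c ≠ -4 ∨ c + (3/2)*g = -3)
Before assert ¬(lim + 1 < 3*lim + 8): (¬(2*lim > -7)) ∧ (3*lim > 25 ∨ 3*s < 9) ∧ (c ≠ -4 ∨ c + (3/2)*g = -3)
The weakest precondition is (¬(2*lim > -7)) ∧ (3*lim > 25 ∨ 3*s < 9) ∧ (c ≠ -4 ∨ c + (3/2)*g = -3).
Check whether (¬(2*lim > -7)) ∧ (3*lim > 25 ∨ 3*s < 13) ∧ (c ≠ -4 ∨ c + (3/2)*g = -3) implies it.
Countermodel: at the initial state c = -3, g = 0, lim = -4, s = 3, the precondition holds but the weakest precondition fails.
Answer: invalid


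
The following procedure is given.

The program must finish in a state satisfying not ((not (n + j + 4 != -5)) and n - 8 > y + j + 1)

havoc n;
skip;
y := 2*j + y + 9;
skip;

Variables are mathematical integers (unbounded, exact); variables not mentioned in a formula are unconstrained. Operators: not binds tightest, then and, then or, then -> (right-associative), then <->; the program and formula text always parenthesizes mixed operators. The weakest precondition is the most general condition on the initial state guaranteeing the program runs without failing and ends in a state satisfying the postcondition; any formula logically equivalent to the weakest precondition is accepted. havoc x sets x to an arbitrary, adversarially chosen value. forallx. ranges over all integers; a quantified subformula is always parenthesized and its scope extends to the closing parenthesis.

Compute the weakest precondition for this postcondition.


Working backward. After the program, the postcondition not ((not (n + j + 4 != -5)) and n - 8 > y + j + 1) must hold; in canonical form it is not ((not (j + n != -9)) and n > j + y + 9).
Before skip: not ((not (j + n != -9)) and n > j + y + 9)
Before y := 2*j + y + 9: not ((not (j + n != -9)) and n > 3*j + y + 18)
Before skip: not ((not (j + n != -9)) and n > 3*j + y + 18)
Before havoc n: forall n_1. (not ((not (j + n_1 != -9)) and n_1 > 3*j + y + 18))
Answer: WP = forall n_1. (not ((not (j + n_1 != -9)) and n_1 > 3*j + y + 18))


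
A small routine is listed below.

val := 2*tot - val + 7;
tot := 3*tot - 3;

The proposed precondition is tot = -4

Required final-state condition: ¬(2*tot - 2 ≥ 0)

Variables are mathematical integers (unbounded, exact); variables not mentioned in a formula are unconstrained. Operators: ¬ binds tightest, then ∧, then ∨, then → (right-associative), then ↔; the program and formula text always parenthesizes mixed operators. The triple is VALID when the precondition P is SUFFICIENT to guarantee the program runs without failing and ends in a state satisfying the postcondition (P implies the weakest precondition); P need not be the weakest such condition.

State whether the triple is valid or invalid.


Working backward. After the program, the postcondition ¬(2*tot - 2 ≥ 0) must hold; in canonical form it is ¬(2*tot ≥ 2).
Before tot := 3*tot - 3: ¬(6*tot ≥ 8)
Before val := 2*tot - val + 7: ¬(6*tot ≥ 8)
The weakest precondition is ¬(6*tot ≥ 8).
Check whether tot = -4 implies it.
Every state satisfying the precondition satisfies the weakest precondition: the implication holds.
Answer: valid


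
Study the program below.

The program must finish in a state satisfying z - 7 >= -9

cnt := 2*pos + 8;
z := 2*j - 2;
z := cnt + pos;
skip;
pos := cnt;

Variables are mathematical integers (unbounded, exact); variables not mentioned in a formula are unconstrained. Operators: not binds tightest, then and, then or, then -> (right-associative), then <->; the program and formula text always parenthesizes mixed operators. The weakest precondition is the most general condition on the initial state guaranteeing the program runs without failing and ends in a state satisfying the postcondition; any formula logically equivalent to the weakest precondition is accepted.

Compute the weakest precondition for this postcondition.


Working backward. After the program, the postcondition z - 7 >= -9 must hold; in canonical form it is z >= -2.
Before pos := cnt: z >= -2
Before skip: z >= -2
Before z := cnt + pos: cnt + pos >= -2
Before z := 2*j - 2: cnt + pos >= -2
Before cnt := 2*pos + 8: 3*pos >= -10
Answer: WP = 3*pos >= -10


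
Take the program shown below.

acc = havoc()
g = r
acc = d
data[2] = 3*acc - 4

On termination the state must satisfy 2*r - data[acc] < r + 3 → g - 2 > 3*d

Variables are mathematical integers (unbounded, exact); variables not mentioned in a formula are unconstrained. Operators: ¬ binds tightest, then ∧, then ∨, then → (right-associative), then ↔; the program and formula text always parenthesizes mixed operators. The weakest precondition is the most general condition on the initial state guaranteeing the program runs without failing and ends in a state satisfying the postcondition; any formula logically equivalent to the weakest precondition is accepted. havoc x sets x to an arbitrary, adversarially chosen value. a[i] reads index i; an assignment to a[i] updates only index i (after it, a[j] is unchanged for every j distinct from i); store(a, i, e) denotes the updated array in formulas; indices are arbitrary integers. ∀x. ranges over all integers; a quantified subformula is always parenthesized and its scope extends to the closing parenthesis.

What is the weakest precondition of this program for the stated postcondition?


Working backward. After the program, the postcondition 2*r - data[acc] < r + 3 → g - 2 > 3*d must hold; in canonical form it is r < data[acc] + 3 → g > 3*d + 2.
Before data[2] := 3*acc - 4: r < store(data, 2, 3*acc - 4)[acc] + 3 → g > 3*d + 2
Before acc := d: r < store(data, 2, 3*d - 4)[d] + 3 → g > 3*d + 2
Before g := r: r < store(data, 2, 3*d - 4)[d] + 3 → r > 3*d + 2
Before havoc acc: r < store(data, 2, 3*d - 4)[d] + 3 → r > 3*d + 2
Answer: WP = r < store(data, 2, 3*d - 4)[d] + 3 → r > 3*d + 2


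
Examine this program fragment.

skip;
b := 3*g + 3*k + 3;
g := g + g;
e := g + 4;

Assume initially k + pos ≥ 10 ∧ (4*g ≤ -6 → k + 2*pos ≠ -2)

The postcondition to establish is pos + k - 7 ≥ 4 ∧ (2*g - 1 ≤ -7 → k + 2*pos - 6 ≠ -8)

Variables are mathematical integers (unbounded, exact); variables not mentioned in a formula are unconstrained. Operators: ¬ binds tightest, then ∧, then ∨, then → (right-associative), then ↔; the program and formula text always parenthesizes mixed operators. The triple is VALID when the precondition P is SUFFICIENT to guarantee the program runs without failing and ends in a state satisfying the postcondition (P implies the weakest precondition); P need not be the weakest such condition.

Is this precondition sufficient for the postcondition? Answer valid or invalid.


Working backward. After the program, the postcondition pos + k - 7 ≥ 4 ∧ (2*g - 1 ≤ -7 → k + 2*pos - 6 ≠ -8) must hold; in canonical form it is k + pos ≥ 11 ∧ (2*g ≤ -6 → k + 2*pos ≠ -2).
Before e := g + 4: k + pos ≥ 11 ∧ (2*g ≤ -6 → k + 2*pos ≠ -2)
Before g := g + g: k + pos ≥ 11 ∧ (4*g ≤ -6 → k + 2*pos ≠ -2)
Before b := 3*g + 3*k + 3: k + pos ≥ 11 ∧ (4*g ≤ -6 → k + 2*pos ≠ -2)
Before skip: k + pos ≥ 11 ∧ (4*g ≤ -6 → k + 2*pos ≠ -2)
The weakest precondition is k + pos ≥ 11 ∧ (4*g ≤ -6 → k + 2*pos ≠ -2).
Check whether k + pos ≥ 10 ∧ (4*g ≤ -6 → k + 2*pos ≠ -2) implies it.
Countermodel: at the initial state g = -2, k = 23, pos = -13, the precondition holds but the weakest precondition fails.
Answer: invalid


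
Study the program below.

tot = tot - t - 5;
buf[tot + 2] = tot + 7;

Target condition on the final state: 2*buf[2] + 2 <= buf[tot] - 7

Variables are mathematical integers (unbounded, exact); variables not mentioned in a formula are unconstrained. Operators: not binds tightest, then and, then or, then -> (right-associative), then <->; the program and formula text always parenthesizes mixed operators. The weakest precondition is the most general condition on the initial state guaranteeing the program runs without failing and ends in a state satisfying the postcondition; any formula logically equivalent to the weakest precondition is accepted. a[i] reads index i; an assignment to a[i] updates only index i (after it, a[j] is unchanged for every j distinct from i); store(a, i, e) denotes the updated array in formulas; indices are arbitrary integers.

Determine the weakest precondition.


Working backward. After the program, the postcondition 2*buf[2] + 2 <= buf[tot] - 7 must hold; in canonical form it is 2*buf[2] <= buf[tot] - 9.
Before buf[tot + 2] := tot + 7: 2*store(buf, tot + 2, tot + 7)[2] <= store(buf, tot + 2, tot + 7)[tot] - 9
Before tot := tot - t - 5: 2*store(buf, -t + tot - 3, -t + tot + 2)[2] <= store(buf, -t + tot - 3, -t + tot + 2)[-t + tot - 5] - 9
Answer: WP = 2*store(buf, -t + tot - 3, -t + tot + 2)[2] <= store(buf, -t + tot - 3, -t + tot + 2)[-t + tot - 5] - 9


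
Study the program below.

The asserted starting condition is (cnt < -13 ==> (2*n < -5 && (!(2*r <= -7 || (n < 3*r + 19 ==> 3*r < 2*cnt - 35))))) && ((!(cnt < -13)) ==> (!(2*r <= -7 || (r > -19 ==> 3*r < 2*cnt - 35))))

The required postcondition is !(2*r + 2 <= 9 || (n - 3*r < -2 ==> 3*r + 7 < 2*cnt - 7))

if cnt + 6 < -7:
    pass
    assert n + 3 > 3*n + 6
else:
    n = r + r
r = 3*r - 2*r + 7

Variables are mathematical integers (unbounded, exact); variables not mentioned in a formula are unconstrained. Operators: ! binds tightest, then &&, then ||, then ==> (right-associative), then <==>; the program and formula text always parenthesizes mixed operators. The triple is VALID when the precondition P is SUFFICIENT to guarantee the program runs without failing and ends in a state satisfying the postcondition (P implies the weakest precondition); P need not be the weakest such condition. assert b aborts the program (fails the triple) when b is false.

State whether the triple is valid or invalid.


Working backward. After the program, the postcondition !(2*r + 2 <= 9 || (n - 3*r < -2 ==> 3*r + 7 < 2*cnt - 7)) must hold; in canonical form it is !(2*r <= 7 || (n < 3*r - 2 ==> 3*r < 2*cnt - 14)).
Before r := 3*r - 2*r + 7: !(2*r <= -7 || (n < 3*r + 19 ==> 3*r < 2*cnt - 35))
Then branch requires 2*n < -3 && (!(2*r <= -7 || (n < 3*r + 19 ==> 3*r < 2*cnt - 35))); else branch requires !(2*r <= -7 || (r > -19 ==> 3*r < 2*cnt - 35)).
Before the if: (cnt < -13 ==> (2*n < -3 && (!(2*r <= -7 || (n < 3*r + 19 ==> 3*r < 2*cnt - 35))))) && ((!(cnt < -13)) ==> (!(2*r <= -7 || (r > -19 ==> 3*r < 2*cnt - 35))))
The weakest precondition is (cnt < -13 ==> (2*n < -3 && (!(2*r <= -7 || (n < 3*r + 19 ==> 3*r < 2*cnt - 35))))) && ((!(cnt < -13)) ==> (!(2*r <= -7 || (r > -19 ==> 3*r < 2*cnt - 35)))).
Check whether (cnt < -13 ==> (2*n < -5 && (!(2*r <= -7 || (n < 3*r + 19 ==> 3*r < 2*cnt - 35))))) && ((!(cnt < -13)) ==> (!(2*r <= -7 || (r > -19 ==> 3*r < 2*cnt - 35)))) implies it.
Every state satisfying the precondition satisfies the weakest precondition: the implication holds.
Answer: valid


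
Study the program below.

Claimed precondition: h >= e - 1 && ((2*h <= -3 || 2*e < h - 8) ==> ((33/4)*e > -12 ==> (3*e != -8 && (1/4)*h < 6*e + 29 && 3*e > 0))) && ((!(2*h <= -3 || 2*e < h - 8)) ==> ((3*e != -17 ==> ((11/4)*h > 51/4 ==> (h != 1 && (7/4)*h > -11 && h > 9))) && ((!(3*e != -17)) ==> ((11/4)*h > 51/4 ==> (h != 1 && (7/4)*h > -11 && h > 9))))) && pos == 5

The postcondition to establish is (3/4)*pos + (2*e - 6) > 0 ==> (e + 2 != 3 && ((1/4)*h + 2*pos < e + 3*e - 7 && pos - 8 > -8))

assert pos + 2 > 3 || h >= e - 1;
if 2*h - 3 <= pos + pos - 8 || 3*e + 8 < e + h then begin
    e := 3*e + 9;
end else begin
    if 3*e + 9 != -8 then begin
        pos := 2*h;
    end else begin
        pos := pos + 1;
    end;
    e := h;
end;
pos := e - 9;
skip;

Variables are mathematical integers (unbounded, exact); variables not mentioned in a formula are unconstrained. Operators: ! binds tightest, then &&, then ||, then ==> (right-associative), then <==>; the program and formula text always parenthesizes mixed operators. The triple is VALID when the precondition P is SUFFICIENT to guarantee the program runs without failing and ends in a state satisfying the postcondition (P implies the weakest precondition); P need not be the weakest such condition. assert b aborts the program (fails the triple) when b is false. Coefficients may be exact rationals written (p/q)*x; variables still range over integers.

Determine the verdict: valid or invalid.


Working backward. After the program, the postcondition (3/4)*pos + (2*e - 6) > 0 ==> (e + 2 != 3 && ((1/4)*h + 2*pos < e + 3*e - 7 && pos - 8 > -8)) must hold; in canonical form it is 2*e + (3/4)*pos > 6 ==> (e != 1 && (1/4)*h + 2*pos < 4*e - 7 && pos > 0).
Before skip: 2*e + (3/4)*pos > 6 ==> (e != 1 && (1/4)*h + 2*pos < 4*e - 7 && pos > 0)
Before pos := e - 9: (11/4)*e > 51/4 ==> (e != 1 && (1/4)*h < 2*e + 11 && e > 9)
Then branch requires (33/4)*e > -12 ==> (3*e != -8 && (1/4)*h < 6*e + 29 && 3*e > 0); else branch requires (3*e != -17 ==> ((11/4)*h > 51/4 ==> (h != 1 && (7/4)*h > -11 && h > 9))) && ((!(3*e != -17)) ==> ((11/4)*h > 51/4 ==> (h != 1 && (7/4)*h > -11 && h > 9))).
Before the if: ((2*h <= 2*pos - 5 || 2*e < h - 8) ==> ((33/4)*e > -12 ==> (3*e != -8 && (1/4)*h < 6*e + 29 && 3*e > 0))) && ((!(2*h <= 2*pos - 5 || 2*e < h - 8)) ==> ((3*e != -17 ==> ((11/4)*h > 51/4 ==> (h != 1 && (7/4)*h > -11 && h > 9))) && ((!(3*e != -17)) ==> ((11/4)*h > 51/4 ==> (h != 1 && (7/4)*h > -11 && h > 9)))))
Before assert pos + 2 > 3 || h >= e - 1: (pos > 1 || h >= e - 1) && ((2*h <= 2*pos - 5 || 2*e < h - 8) ==> ((33/4)*e > -12 ==> (3*e != -8 && (1/4)*h < 6*e + 29 && 3*e > 0))) && ((!(2*h <= 2*pos - 5 || 2*e < h - 8)) ==> ((3*e != -17 ==> ((11/4)*h > 51/4 ==> (h != 1 && (7/4)*h > -11 && h > 9))) && ((!(3*e != -17)) ==> ((11/4)*h > 51/4 ==> (h != 1 && (7/4)*h > -11 && h > 9)))))
The weakest precondition is (pos > 1 || h >= e - 1) && ((2*h <= 2*pos - 5 || 2*e < h - 8) ==> ((33/4)*e > -12 ==> (3*e != -8 && (1/4)*h < 6*e + 29 && 3*e > 0))) && ((!(2*h <= 2*pos - 5 || 2*e < h - 8)) ==> ((3*e != -17 ==> ((11/4)*h > 51/4 ==> (h != 1 && (7/4)*h > -11 && h > 9))) && ((!(3*e != -17)) ==> ((11/4)*h > 51/4 ==> (h != 1 && (7/4)*h > -11 && h > 9))))).
Check whether h >= e - 1 && ((2*h <= -3 || 2*e < h - 8) ==> ((33/4)*e > -12 ==> (3*e != -8 && (1/4)*h < 6*e + 29 && 3*e > 0))) && ((!(2*h <= -3 || 2*e < h - 8)) ==> ((3*e != -17 ==> ((11/4)*h > 51/4 ==> (h != 1 && (7/4)*h > -11 && h > 9))) && ((!(3*e != -17)) ==> ((11/4)*h > 51/4 ==> (h != 1 && (7/4)*h > -11 && h > 9))))) && pos == 5 implies it.
Countermodel: at the initial state e = 0, h = 1, pos = 5, the precondition holds but the weakest precondition fails.
Answer: invalid


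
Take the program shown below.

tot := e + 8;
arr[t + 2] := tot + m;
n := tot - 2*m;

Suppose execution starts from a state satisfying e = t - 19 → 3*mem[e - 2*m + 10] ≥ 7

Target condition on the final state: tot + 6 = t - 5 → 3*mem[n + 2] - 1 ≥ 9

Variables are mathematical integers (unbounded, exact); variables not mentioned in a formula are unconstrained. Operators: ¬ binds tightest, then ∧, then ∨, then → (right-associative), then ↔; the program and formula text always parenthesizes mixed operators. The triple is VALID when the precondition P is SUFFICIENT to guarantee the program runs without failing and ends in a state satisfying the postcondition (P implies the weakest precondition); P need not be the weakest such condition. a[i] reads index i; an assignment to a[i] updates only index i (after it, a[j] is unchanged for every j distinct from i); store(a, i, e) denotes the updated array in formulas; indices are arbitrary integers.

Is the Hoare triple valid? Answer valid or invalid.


Working backward. After the program, the postcondition tot + 6 = t - 5 → 3*mem[n + 2] - 1 ≥ 9 must hold; in canonical form it is tot = t - 11 → 3*mem[n + 2] ≥ 10.
Before n := tot - 2*m: tot = t - 11 → 3*mem[-2*m + tot + 2] ≥ 10
Before arr[t + 2] := tot + m: tot = t - 11 → 3*mem[-2*m + tot + 2] ≥ 10
Before tot := e + 8: e = t - 19 → 3*mem[e - 2*m + 10] ≥ 10
The weakest precondition is e = t - 19 → 3*mem[e - 2*m + 10] ≥ 10.
Check whether e = t - 19 → 3*mem[e - 2*m + 10] ≥ 7 implies it.
Countermodel: at the initial state e = -10, m = 0, mem = {[0] = 3, elsewhere 3}, t = 9, the precondition holds but the weakest precondition fails.
Answer: invalid


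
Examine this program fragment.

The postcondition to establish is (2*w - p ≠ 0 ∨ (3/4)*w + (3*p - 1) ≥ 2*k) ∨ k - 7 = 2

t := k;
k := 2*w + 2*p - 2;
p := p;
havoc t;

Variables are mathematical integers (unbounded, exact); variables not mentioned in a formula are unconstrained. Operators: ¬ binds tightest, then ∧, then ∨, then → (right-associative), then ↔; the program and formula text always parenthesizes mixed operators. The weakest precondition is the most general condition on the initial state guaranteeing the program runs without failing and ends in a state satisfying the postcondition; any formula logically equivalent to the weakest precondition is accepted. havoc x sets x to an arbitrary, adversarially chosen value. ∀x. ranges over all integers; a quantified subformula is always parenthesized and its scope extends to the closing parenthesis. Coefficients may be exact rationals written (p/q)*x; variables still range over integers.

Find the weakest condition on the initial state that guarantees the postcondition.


Working backward. After the program, the postcondition (2*w - p ≠ 0 ∨ (3/4)*w + (3*p - 1) ≥ 2*k) ∨ k - 7 = 2 must hold; in canonical form it is 2*w ≠ p ∨ 3*p + (3/4)*w ≥ 2*k + 1 ∨ k = 9.
Before havoc t: 2*w ≠ p ∨ 3*p + (3/4)*w ≥ 2*k + 1 ∨ k = 9
Before p := p: 2*w ≠ p ∨ 3*p + (3/4)*w ≥ 2*k + 1 ∨ k = 9
Before k := 2*w + 2*p - 2: 2*w ≠ p ∨ p + (13/4)*w ≤ 3 ∨ 2*p + 2*w = 11
Before t := k: 2*w ≠ p ∨ p + (13/4)*w ≤ 3 ∨ 2*p + 2*w = 11
Answer: WP = 2*w ≠ p ∨ p + (13/4)*w ≤ 3 ∨ 2*p + 2*w = 11


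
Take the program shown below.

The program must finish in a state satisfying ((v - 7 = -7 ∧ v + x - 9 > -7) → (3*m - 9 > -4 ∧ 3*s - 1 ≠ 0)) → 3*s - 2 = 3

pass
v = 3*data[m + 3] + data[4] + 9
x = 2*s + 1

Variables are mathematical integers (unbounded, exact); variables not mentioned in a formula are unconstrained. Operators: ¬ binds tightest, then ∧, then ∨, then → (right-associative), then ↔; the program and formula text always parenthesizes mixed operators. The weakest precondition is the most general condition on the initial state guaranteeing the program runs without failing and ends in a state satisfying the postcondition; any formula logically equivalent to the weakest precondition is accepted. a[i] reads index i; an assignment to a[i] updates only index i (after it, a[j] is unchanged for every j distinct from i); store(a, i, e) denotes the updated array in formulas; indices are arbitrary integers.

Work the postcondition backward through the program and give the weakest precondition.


Working backward. After the program, the postcondition ((v - 7 = -7 ∧ v + x - 9 > -7) → (3*m - 9 > -4 ∧ 3*s - 1 ≠ 0)) → 3*s - 2 = 3 must hold; in canonical form it is ((v = 0 ∧ v + x > 2) → (3*m > 5 ∧ 3*s ≠ 1)) → 3*s = 5.
Before x := 2*s + 1: ((v = 0 ∧ 2*s + v > 1) → (3*m > 5 ∧ 3*s ≠ 1)) → 3*s = 5
Before v := 3*data[m + 3] + data[4] + 9: ((3*data[m + 3] + data[4] = -9 ∧ 3*data[m + 3] + data[4] + 2*s > -8) → (3*m > 5 ∧ 3*s ≠ 1)) → 3*s = 5
Before skip: ((3*data[m + 3] + data[4] = -9 ∧ 3*data[m + 3] + data[4] + 2*s > -8) → (3*m > 5 ∧ 3*s ≠ 1)) → 3*s = 5
Answer: WP = ((3*data[m + 3] + data[4] = -9 ∧ 3*data[m + 3] + data[4] + 2*s > -8) → (3*m > 5 ∧ 3*s ≠ 1)) → 3*s = 5


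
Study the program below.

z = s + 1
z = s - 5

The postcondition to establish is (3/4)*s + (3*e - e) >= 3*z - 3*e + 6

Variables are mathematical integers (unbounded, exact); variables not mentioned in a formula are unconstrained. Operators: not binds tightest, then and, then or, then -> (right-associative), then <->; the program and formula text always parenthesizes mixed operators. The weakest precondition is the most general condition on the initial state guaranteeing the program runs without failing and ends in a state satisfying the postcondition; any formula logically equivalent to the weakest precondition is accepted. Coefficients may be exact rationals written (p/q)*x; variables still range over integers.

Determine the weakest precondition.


Working backward. After the program, the postcondition (3/4)*s + (3*e - e) >= 3*z - 3*e + 6 must hold; in canonical form it is 5*e + (3/4)*s >= 3*z + 6.
Before z := s - 5: 5*e >= (9/4)*s - 9
Before z := s + 1: 5*e >= (9/4)*s - 9
Answer: WP = 5*e >= (9/4)*s - 9


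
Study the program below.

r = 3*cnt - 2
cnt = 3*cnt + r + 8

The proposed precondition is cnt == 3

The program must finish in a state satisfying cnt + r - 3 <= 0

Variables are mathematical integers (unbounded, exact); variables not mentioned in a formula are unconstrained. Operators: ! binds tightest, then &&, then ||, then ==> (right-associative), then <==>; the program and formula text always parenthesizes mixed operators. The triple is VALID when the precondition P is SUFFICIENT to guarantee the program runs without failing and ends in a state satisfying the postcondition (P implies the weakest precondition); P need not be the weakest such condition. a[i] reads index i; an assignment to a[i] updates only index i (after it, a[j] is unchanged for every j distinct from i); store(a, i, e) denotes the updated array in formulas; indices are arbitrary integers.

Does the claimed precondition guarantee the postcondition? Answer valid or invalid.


Working backward. After the program, the postcondition cnt + r - 3 <= 0 must hold; in canonical form it is cnt + r <= 3.
Before cnt := 3*cnt + r + 8: 3*cnt + 2*r <= -5
Before r := 3*cnt - 2: 9*cnt <= -1
The weakest precondition is 9*cnt <= -1.
Check whether cnt == 3 implies it.
Countermodel: at the initial state cnt = 3, the precondition holds but the weakest precondition fails.
Answer: invalid


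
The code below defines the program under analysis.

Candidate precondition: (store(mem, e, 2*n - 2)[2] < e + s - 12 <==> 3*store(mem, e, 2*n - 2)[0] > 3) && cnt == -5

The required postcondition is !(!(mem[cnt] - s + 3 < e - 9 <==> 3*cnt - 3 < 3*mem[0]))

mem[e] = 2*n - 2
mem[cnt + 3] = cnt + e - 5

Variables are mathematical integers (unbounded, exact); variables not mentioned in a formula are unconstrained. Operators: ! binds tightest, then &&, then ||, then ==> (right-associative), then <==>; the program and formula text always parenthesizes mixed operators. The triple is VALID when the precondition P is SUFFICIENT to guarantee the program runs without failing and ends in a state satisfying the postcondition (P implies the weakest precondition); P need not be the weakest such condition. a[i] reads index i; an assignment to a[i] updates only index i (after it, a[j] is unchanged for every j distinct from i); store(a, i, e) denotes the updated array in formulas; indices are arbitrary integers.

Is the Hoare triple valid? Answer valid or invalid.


Working backward. After the program, the postcondition !(!(mem[cnt] - s + 3 < e - 9 <==> 3*cnt - 3 < 3*mem[0])) must hold; in canonical form it is mem[cnt] < e + s - 12 <==> 3*cnt < 3*mem[0] + 3.
Before mem[cnt + 3] := cnt + e - 5: store(mem, cnt + 3, cnt + e - 5)[cnt] < e + s - 12 <==> 3*cnt < 3*store(mem, cnt + 3, cnt + e - 5)[0] + 3
Before mem[e] := 2*n - 2: store(store(mem, e, 2*n - 2), cnt + 3, cnt + e - 5)[cnt] < e + s - 12 <==> 3*cnt < 3*store(store(mem, e, 2*n - 2), cnt + 3, cnt + e - 5)[0] + 3
The weakest precondition is store(store(mem, e, 2*n - 2), cnt + 3, cnt + e - 5)[cnt] < e + s - 12 <==> 3*cnt < 3*store(store(mem, e, 2*n - 2), cnt + 3, cnt + e - 5)[0] + 3.
Check whether (store(mem, e, 2*n - 2)[2] < e + s - 12 <==> 3*store(mem, e, 2*n - 2)[0] > 3) && cnt == -5 implies it.
Countermodel: at the initial state cnt = -5, e = 0, mem = {[-5] = 6516, [-2] = 3, [0] = 3, [2] = -13, elsewhere 3}, n = 15523, s = 0, the precondition holds but the weakest precondition fails.
Answer: invalid


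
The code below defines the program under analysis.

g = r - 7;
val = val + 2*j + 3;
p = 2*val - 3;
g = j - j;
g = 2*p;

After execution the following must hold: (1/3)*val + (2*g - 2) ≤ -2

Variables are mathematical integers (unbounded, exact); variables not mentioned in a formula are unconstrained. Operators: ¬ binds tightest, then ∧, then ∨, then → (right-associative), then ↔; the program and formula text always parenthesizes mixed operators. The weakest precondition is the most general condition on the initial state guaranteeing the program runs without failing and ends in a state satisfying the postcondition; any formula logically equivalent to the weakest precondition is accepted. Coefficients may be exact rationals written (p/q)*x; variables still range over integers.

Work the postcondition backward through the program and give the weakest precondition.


Working backward. After the program, the postcondition (1/3)*val + (2*g - 2) ≤ -2 must hold; in canonical form it is 2*g + (1/3)*val ≤ 0.
Before g := 2*p: 4*p + (1/3)*val ≤ 0
Before g := j - j: 4*p + (1/3)*val ≤ 0
Before p := 2*val - 3: (25/3)*val ≤ 12
Before val := val + 2*j + 3: (50/3)*j + (25/3)*val ≤ -13
Before g := r - 7: (50/3)*j + (25/3)*val ≤ -13
Answer: WP = (50/3)*j + (25/3)*val ≤ -13


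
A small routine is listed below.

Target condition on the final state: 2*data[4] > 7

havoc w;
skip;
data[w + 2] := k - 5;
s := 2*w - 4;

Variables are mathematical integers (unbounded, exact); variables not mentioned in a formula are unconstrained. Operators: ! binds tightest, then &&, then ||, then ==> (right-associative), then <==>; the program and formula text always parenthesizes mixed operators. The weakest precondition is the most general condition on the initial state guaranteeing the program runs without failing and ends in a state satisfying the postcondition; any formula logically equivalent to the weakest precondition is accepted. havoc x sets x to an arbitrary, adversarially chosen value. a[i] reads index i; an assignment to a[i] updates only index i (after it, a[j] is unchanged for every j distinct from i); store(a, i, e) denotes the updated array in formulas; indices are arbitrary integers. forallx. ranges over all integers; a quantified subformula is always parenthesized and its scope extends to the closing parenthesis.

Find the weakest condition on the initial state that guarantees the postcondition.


Working backward. After the program, 2*data[4] > 7 must hold.
Before s := 2*w - 4: 2*data[4] > 7
Before data[w + 2] := k - 5: 2*store(data, w + 2, k - 5)[4] > 7
Before skip: 2*store(data, w + 2, k - 5)[4] > 7
Before havoc w: forall w_1. 2*store(data, w_1 + 2, k - 5)[4] > 7
Answer: WP = forall w_1. 2*store(data, w_1 + 2, k - 5)[4] > 7


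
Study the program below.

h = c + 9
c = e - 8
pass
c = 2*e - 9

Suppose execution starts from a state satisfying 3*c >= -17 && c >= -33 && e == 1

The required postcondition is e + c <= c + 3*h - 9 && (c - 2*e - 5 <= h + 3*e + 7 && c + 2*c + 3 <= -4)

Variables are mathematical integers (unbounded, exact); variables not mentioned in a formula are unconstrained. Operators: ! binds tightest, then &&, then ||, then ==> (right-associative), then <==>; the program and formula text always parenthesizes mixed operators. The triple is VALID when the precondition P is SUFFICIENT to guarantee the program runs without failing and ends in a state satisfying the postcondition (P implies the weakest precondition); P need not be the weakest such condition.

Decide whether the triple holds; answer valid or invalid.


Working backward. After the program, the postcondition e + c <= c + 3*h - 9 && (c - 2*e - 5 <= h + 3*e + 7 && c + 2*c + 3 <= -4) must hold; in canonical form it is e <= 3*h - 9 && c <= 5*e + h + 12 && 3*c <= -7.
Before c := 2*e - 9: e <= 3*h - 9 && 3*e + h >= -21 && 6*e <= 20
Before skip: e <= 3*h - 9 && 3*e + h >= -21 && 6*e <= 20
Before c := e - 8: e <= 3*h - 9 && 3*e + h >= -21 && 6*e <= 20
Before h := c + 9: e <= 3*c + 18 && c + 3*e >= -30 && 6*e <= 20
The weakest precondition is e <= 3*c + 18 && c + 3*e >= -30 && 6*e <= 20.
Check whether 3*c >= -17 && c >= -33 && e == 1 implies it.
Every state satisfying the precondition satisfies the weakest precondition: the implication holds.
Answer: valid


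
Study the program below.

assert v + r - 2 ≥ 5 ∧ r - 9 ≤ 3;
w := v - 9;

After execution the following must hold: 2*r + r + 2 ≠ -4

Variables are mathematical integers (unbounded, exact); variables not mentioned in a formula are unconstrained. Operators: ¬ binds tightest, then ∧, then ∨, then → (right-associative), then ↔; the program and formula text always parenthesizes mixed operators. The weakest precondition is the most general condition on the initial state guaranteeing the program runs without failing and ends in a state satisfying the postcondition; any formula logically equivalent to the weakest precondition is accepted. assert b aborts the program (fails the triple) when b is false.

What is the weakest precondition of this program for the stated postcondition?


Working backward. After the program, the postcondition 2*r + r + 2 ≠ -4 must hold; in canonical form it is 3*r ≠ -6.
Before w := v - 9: 3*r ≠ -6
Before assert v + r - 2 ≥ 5 ∧ r - 9 ≤ 3: r + v ≥ 7 ∧ r ≤ 12 ∧ 3*r ≠ -6
Answer: WP = r + v ≥ 7 ∧ r ≤ 12 ∧ 3*r ≠ -6


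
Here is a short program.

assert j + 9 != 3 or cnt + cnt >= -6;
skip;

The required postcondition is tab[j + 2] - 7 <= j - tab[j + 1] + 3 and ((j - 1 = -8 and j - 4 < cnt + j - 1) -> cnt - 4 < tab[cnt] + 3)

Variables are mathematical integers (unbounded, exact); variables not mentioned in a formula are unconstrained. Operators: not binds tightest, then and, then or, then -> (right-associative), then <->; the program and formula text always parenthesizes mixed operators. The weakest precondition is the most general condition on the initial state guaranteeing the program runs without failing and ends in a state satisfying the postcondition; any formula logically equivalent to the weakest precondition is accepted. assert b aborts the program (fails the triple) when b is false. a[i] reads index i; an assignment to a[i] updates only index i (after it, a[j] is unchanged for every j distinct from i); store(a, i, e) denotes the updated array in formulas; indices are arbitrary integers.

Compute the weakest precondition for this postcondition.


Working backward. After the program, the postcondition tab[j + 2] - 7 <= j - tab[j + 1] + 3 and ((j - 1 = -8 and j - 4 < cnt + j - 1) -> cnt - 4 < tab[cnt] + 3) must hold; in canonical form it is tab[j + 1] + tab[j + 2] <= j + 10 and ((j = -7 and cnt > -3) -> cnt < tab[cnt] + 7).
Before skip: tab[j + 1] + tab[j + 2] <= j + 10 and ((j = -7 and cnt > -3) -> cnt < tab[cnt] + 7)
Before assert j + 9 != 3 or cnt + cnt >= -6: (j != -6 or 2*cnt >= -6) and tab[j + 1] + tab[j + 2] <= j + 10 and ((j = -7 and cnt > -3) -> cnt < tab[cnt] + 7)
Answer: WP = (j != -6 or 2*cnt >= -6) and tab[j + 1] + tab[j + 2] <= j + 10 and ((j = -7 and cnt > -3) -> cnt < tab[cnt] + 7)


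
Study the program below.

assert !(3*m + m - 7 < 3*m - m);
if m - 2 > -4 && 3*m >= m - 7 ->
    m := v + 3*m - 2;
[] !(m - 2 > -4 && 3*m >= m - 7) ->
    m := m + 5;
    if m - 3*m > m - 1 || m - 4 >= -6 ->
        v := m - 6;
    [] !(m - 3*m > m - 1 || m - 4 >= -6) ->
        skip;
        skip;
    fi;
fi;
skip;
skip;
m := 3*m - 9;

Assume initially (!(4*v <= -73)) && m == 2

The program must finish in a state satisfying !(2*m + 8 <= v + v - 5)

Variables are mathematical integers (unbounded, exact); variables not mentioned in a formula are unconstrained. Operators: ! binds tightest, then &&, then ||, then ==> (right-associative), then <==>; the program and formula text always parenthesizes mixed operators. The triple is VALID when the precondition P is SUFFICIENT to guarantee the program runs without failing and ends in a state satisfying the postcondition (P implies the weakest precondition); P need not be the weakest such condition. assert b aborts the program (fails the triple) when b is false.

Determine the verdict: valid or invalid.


Working backward. After the program, the postcondition !(2*m + 8 <= v + v - 5) must hold; in canonical form it is !(2*m <= 2*v - 13).
Before m := 3*m - 9: !(6*m <= 2*v + 5)
Before skip: !(6*m <= 2*v + 5)
Before skip: !(6*m <= 2*v + 5)
Then branch requires !(18*m + 4*v <= 17); else branch requires ((3*m < -14 || m >= -7) ==> (!(4*m <= -27))) && ((!(3*m < -14 || m >= -7)) ==> (!(6*m <= 2*v - 25))).
Before the if: ((m > -2 && 2*m >= -7) ==> (!(18*m + 4*v <= 17))) && ((!(m > -2 && 2*m >= -7)) ==> (((3*m < -14 || m >= -7) ==> (!(4*m <= -27))) && ((!(3*m < -14 || m >= -7)) ==> (!(6*m <= 2*v - 25)))))
Before assert !(3*m + m - 7 < 3*m - m): (!(2*m < 7)) && ((m > -2 && 2*m >= -7) ==> (!(18*m + 4*v <= 17))) && ((!(m > -2 && 2*m >= -7)) ==> (((3*m < -14 || m >= -7) ==> (!(4*m <= -27))) && ((!(3*m < -14 || m >= -7)) ==> (!(6*m <= 2*v - 25)))))
The weakest precondition is (!(2*m < 7)) && ((m > -2 && 2*m >= -7) ==> (!(18*m + 4*v <= 17))) && ((!(m > -2 && 2*m >= -7)) ==> (((3*m < -14 || m >= -7) ==> (!(4*m <= -27))) && ((!(3*m < -14 || m >= -7)) ==> (!(6*m <= 2*v - 25))))).
Check whether (!(4*v <= -73)) && m == 2 implies it.
Countermodel: at the initial state m = 2, v = -18, the precondition holds but the weakest precondition fails.
Answer: invalid


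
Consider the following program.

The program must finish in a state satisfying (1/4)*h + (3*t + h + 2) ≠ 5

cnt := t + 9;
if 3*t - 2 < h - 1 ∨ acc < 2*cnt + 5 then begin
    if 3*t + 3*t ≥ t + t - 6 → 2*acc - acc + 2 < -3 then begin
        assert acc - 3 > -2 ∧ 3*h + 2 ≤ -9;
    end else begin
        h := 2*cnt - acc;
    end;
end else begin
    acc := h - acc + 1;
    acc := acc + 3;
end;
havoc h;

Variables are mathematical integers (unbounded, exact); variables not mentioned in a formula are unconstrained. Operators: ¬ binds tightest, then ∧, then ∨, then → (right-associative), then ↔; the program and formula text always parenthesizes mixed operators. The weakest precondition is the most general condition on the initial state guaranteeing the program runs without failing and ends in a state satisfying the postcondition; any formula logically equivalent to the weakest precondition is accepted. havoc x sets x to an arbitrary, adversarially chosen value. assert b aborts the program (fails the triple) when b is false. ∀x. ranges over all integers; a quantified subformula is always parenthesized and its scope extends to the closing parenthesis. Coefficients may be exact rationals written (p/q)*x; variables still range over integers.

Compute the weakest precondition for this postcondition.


Working backward. After the program, the postcondition (1/4)*h + (3*t + h + 2) ≠ 5 must hold; in canonical form it is (5/4)*h + 3*t ≠ 3.
Before havoc h: ∀h_1. (5/4)*h_1 + 3*t ≠ 3
Then branch requires ((4*t ≥ -6 → acc < -5) → (acc > 1 ∧ 3*h ≤ -11 ∧ (∀h_1. (5/4)*h_1 + 3*t ≠ 3))) ∧ ((¬(4*t ≥ -6 → acc < -5)) → (∀h_1. (5/4)*h_1 + 3*t ≠ 3)); else branch requires ∀h_1. (5/4)*h_1 + 3*t ≠ 3.
Before the if: ((3*t < h + 1 ∨ acc < 2*cnt + 5) → (((4*t ≥ -6 → acc < -5) → (acc > 1 ∧ 3*h ≤ -11 ∧ (∀h_1. (5/4)*h_1 + 3*t ≠ 3))) ∧ ((¬(4*t ≥ -6 → acc < -5)) → (∀h_1. (5/4)*h_1 + 3*t ≠ 3)))) ∧ ((¬(3*t < h + 1 ∨ acc < 2*cnt + 5)) → (∀h_1. (5/4)*h_1 + 3*t ≠ 3))
Before cnt := t + 9: ((3*t < h + 1 ∨ acc < 2*t + 23) → (((4*t ≥ -6 → acc < -5) → (acc > 1 ∧ 3*h ≤ -11 ∧ (∀h_1. (5/4)*h_1 + 3*t ≠ 3))) ∧ ((¬(4*t ≥ -6 → acc < -5)) → (∀h_1. (5/4)*h_1 + 3*t ≠ 3)))) ∧ ((¬(3*t < h + 1 ∨ acc < 2*t + 23)) → (∀h_1. (5/4)*h_1 + 3*t ≠ 3))
Answer: WP = ((3*t < h + 1 ∨ acc < 2*t + 23) → (((4*t ≥ -6 → acc < -5) → (acc > 1 ∧ 3*h ≤ -11 ∧ (∀h_1. (5/4)*h_1 + 3*t ≠ 3))) ∧ ((¬(4*t ≥ -6 → acc < -5)) → (∀h_1. (5/4)*h_1 + 3*t ≠ 3)))) ∧ ((¬(3*t < h + 1 ∨ acc < 2*t + 23)) → (∀h_1. (5/4)*h_1 + 3*t ≠ 3))


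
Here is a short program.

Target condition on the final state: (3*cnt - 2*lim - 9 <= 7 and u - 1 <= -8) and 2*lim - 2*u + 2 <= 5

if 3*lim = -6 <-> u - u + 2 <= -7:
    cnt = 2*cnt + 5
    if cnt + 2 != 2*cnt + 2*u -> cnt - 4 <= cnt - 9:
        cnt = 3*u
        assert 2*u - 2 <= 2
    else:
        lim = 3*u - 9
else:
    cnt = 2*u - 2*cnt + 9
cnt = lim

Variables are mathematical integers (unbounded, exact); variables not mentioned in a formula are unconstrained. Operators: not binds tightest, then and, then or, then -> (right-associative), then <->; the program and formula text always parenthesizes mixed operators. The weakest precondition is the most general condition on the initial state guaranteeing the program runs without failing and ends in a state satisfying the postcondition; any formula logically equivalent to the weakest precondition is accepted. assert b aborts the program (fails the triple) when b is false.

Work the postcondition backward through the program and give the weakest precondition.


Working backward. After the program, the postcondition (3*cnt - 2*lim - 9 <= 7 and u - 1 <= -8) and 2*lim - 2*u + 2 <= 5 must hold; in canonical form it is 3*cnt <= 2*lim + 16 and u <= -7 and 2*lim <= 2*u + 3.
Before cnt := lim: lim <= 16 and u <= -7 and 2*lim <= 2*u + 3
Then branch requires ((not (2*cnt + 2*u != -3)) -> (2*u <= 4 and lim <= 16 and u <= -7 and 2*lim <= 2*u + 3)) and (2*cnt + 2*u != -3 -> (3*u <= 25 and u <= -7 and 4*u <= 21)); else branch requires lim <= 16 and u <= -7 and 2*lim <= 2*u + 3.
Before the if: ((not (3*lim = -6)) -> (((not (2*cnt + 2*u != -3)) -> (2*u <= 4 and lim <= 16 and u <= -7 and 2*lim <= 2*u + 3)) and (2*cnt + 2*u != -3 -> (3*u <= 25 and u <= -7 and 4*u <= 21)))) and (3*lim = -6 -> (lim <= 16 and u <= -7 and 2*lim <= 2*u + 3))
Answer: WP = ((not (3*lim = -6)) -> (((not (2*cnt + 2*u != -3)) -> (2*u <= 4 and lim <= 16 and u <= -7 and 2*lim <= 2*u + 3)) and (2*cnt + 2*u != -3 -> (3*u <= 25 and u <= -7 and 4*u <= 21)))) and (3*lim = -6 -> (lim <= 16 and u <= -7 and 2*lim <= 2*u + 3))


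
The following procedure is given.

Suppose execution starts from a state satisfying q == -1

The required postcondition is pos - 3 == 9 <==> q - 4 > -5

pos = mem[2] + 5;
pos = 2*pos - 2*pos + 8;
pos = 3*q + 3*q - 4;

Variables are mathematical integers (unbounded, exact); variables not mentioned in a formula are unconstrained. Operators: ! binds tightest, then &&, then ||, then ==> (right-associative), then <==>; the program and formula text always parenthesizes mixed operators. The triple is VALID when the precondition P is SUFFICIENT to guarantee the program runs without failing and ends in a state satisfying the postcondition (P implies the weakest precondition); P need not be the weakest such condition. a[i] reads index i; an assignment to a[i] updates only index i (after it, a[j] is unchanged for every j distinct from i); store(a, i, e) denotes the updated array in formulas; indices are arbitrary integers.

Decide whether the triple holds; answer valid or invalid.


Working backward. After the program, the postcondition pos - 3 == 9 <==> q - 4 > -5 must hold; in canonical form it is pos == 12 <==> q > -1.
Before pos := 3*q + 3*q - 4: 6*q == 16 <==> q > -1
Before pos := 2*pos - 2*pos + 8: 6*q == 16 <==> q > -1
Before pos := mem[2] + 5: 6*q == 16 <==> q > -1
The weakest precondition is 6*q == 16 <==> q > -1.
Check whether q == -1 implies it.
Every state satisfying the precondition satisfies the weakest precondition: the implication holds.
Answer: valid
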